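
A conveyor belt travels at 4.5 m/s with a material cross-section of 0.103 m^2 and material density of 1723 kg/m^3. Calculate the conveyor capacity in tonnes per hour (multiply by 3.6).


2874.9978 t/h

Volumetric flow = speed * area
= 4.5 * 0.103 = 0.4635 m^3/s
Mass flow = volumetric * density
= 0.4635 * 1723 = 798.6105 kg/s
Convert to t/h: multiply by 3.6
Capacity = 798.6105 * 3.6
= 2874.9978 t/h


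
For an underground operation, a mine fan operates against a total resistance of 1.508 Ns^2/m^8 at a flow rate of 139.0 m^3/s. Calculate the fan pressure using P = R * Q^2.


29136.068 Pa

Compute Q^2:
Q^2 = 139.0^2 = 19321.0
Compute pressure:
P = R * Q^2 = 1.508 * 19321.0
= 29136.068 Pa


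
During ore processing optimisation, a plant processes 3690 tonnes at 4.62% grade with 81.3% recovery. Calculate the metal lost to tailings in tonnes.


31.8794 tonnes

Total metal in feed:
= 3690 * 4.62 / 100 = 170.478 tonnes
Metal recovered:
= 170.478 * 81.3 / 100 = 138.598614 tonnes
Metal lost to tailings:
= 170.478 - 138.598614
= 31.8794 tonnes


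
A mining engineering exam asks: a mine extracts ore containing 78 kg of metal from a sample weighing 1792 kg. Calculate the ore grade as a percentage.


Ore grade = (metal mass / ore mass) * 100
= (78 / 1792) * 100
= 0.04352678571 * 100
= 4.3527%

4.3527%


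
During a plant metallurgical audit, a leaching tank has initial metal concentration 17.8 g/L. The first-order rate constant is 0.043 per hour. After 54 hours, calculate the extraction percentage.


90.1923%

Compute the exponent:
-k * t = -0.043 * 54 = -2.322
Remaining concentration:
C = 17.8 * exp(-2.322)
= 17.8 * 0.09807723485
= 1.74577478 g/L
Extracted = 17.8 - 1.74577478 = 16.05422522 g/L
Extraction % = 16.05422522 / 17.8 * 100
= 90.1923%


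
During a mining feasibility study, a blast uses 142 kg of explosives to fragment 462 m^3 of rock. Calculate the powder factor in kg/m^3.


0.3074 kg/m^3

Powder factor = explosive mass / rock volume
= 142 / 462
= 0.3074 kg/m^3


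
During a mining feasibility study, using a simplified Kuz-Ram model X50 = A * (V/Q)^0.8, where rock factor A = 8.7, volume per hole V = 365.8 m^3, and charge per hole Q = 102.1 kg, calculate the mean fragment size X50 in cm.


24.1487 cm

Compute V/Q:
V/Q = 365.8 / 102.1 = 3.582761998
Raise to the power 0.8:
(V/Q)^0.8 = 3.582761998^0.8 = 2.775711772
Multiply by A:
X50 = 8.7 * 2.775711772
= 24.1487 cm


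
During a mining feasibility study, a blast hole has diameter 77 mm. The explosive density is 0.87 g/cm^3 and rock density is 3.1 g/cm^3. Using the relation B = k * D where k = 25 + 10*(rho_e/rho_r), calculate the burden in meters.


2.1411 m

First, compute k:
rho_e / rho_r = 0.87 / 3.1 = 0.2806451613
k = 25 + 10 * 0.2806451613 = 27.80645161
Then, compute burden:
B = k * D / 1000 = 27.80645161 * 77 / 1000
= 2141.096774 / 1000
= 2.1411 m


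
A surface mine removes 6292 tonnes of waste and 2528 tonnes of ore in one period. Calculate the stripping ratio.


2.4889

Stripping ratio = waste tonnage / ore tonnage
= 6292 / 2528
= 2.4889


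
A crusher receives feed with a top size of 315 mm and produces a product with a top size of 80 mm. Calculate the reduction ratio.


Reduction ratio = feed size / product size
= 315 / 80
= 3.9375

3.9375


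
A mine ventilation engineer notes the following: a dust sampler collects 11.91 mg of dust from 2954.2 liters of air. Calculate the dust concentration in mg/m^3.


Convert liters to m^3: 1 m^3 = 1000 L
Concentration = mass / volume * 1000
= 11.91 / 2954.2 * 1000
= 0.004031548304 * 1000
= 4.0315 mg/m^3

4.0315 mg/m^3


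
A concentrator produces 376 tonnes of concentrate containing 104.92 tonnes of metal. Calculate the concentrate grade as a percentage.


Grade = (metal in concentrate / concentrate mass) * 100
= (104.92 / 376) * 100
= 0.2790425532 * 100
= 27.9043%

27.9043%


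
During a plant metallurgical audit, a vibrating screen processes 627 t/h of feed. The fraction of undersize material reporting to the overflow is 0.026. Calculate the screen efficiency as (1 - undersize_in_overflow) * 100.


97.4%

Screen efficiency = (1 - fraction of undersize in overflow) * 100
= (1 - 0.026) * 100
= 0.974 * 100
= 97.4%


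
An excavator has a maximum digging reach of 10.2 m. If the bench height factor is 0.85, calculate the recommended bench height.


8.67 m

Bench height = reach * factor
= 10.2 * 0.85
= 8.67 m


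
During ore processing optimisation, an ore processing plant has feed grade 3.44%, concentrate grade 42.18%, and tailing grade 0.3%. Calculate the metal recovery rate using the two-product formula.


91.9329%

Using the two-product formula:
R = 100 * c * (f - t) / (f * (c - t))
Numerator = 100 * 42.18 * (3.44 - 0.3)
= 100 * 42.18 * 3.14
= 13244.52
Denominator = 3.44 * (42.18 - 0.3)
= 3.44 * 41.88
= 144.0672
R = 13244.52 / 144.0672
= 91.9329%


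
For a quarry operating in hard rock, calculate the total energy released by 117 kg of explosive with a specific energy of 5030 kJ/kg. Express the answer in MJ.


588.51 MJ

Energy = mass * specific_energy / 1000
= 117 * 5030 / 1000
= 588510 / 1000
= 588.51 MJ


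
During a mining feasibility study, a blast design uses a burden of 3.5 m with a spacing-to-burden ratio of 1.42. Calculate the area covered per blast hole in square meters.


17.395 m^2

First, find the spacing:
Spacing = burden * ratio = 3.5 * 1.42
= 4.97 m
Then, calculate the area:
Area = burden * spacing = 3.5 * 4.97
= 17.395 m^2


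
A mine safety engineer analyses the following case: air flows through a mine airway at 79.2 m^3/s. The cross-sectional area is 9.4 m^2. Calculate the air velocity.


Velocity = flow rate / cross-sectional area
= 79.2 / 9.4
= 8.4255 m/s

8.4255 m/s


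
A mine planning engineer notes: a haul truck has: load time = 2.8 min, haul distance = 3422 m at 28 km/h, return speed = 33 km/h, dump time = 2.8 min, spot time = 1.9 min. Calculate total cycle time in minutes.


Convert haul speed to m/min: 28 * 1000/60 = 466.6666667 m/min
Haul time = 3422 / 466.6666667 = 7.332857143 min
Convert return speed to m/min: 33 * 1000/60 = 550 m/min
Return time = 3422 / 550 = 6.221818182 min
Total cycle time:
= 2.8 + 7.332857143 + 2.8 + 6.221818182 + 1.9
= 21.0547 min

21.0547 min


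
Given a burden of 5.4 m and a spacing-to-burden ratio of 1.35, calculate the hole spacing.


Spacing = burden * ratio
= 5.4 * 1.35
= 7.29 m

7.29 m


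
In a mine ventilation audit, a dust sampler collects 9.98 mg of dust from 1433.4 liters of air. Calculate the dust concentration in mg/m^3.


Convert liters to m^3: 1 m^3 = 1000 L
Concentration = mass / volume * 1000
= 9.98 / 1433.4 * 1000
= 0.006962466862 * 1000
= 6.9625 mg/m^3

6.9625 mg/m^3


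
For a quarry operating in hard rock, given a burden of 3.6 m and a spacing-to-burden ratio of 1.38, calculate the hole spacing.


Spacing = burden * ratio
= 3.6 * 1.38
= 4.968 m

4.968 m


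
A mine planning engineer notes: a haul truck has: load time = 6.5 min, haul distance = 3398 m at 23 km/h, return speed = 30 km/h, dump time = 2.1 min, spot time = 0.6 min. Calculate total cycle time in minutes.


Convert haul speed to m/min: 23 * 1000/60 = 383.3333333 m/min
Haul time = 3398 / 383.3333333 = 8.864347826 min
Convert return speed to m/min: 30 * 1000/60 = 500 m/min
Return time = 3398 / 500 = 6.796 min
Total cycle time:
= 6.5 + 8.864347826 + 2.1 + 6.796 + 0.6
= 24.8603 min

24.8603 min


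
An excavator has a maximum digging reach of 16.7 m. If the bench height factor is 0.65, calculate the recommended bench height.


10.855 m

Bench height = reach * factor
= 16.7 * 0.65
= 10.855 m


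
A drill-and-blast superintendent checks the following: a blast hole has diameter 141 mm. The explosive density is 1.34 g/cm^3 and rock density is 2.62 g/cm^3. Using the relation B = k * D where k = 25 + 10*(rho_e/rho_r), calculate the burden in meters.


4.2461 m

First, compute k:
rho_e / rho_r = 1.34 / 2.62 = 0.5114503817
k = 25 + 10 * 0.5114503817 = 30.11450382
Then, compute burden:
B = k * D / 1000 = 30.11450382 * 141 / 1000
= 4246.145038 / 1000
= 4.2461 m


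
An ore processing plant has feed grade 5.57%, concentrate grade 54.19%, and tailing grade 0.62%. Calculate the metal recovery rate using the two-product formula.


Using the two-product formula:
R = 100 * c * (f - t) / (f * (c - t))
Numerator = 100 * 54.19 * (5.57 - 0.62)
= 100 * 54.19 * 4.95
= 26824.05
Denominator = 5.57 * (54.19 - 0.62)
= 5.57 * 53.57
= 298.3849
R = 26824.05 / 298.3849
= 89.8975%

89.8975%


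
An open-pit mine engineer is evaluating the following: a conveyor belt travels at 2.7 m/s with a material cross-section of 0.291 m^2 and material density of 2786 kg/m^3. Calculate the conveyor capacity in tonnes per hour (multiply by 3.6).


Volumetric flow = speed * area
= 2.7 * 0.291 = 0.7857 m^3/s
Mass flow = volumetric * density
= 0.7857 * 2786 = 2188.9602 kg/s
Convert to t/h: multiply by 3.6
Capacity = 2188.9602 * 3.6
= 7880.2567 t/h

7880.2567 t/h


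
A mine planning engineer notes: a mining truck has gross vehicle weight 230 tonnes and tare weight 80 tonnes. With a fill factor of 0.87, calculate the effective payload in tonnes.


130.5 tonnes

Maximum payload = gross - tare
= 230 - 80 = 150 tonnes
Effective payload = max payload * fill factor
= 150 * 0.87
= 130.5 tonnes


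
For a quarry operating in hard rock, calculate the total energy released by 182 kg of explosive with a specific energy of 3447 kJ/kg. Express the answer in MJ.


Energy = mass * specific_energy / 1000
= 182 * 3447 / 1000
= 627354 / 1000
= 627.354 MJ

627.354 MJ


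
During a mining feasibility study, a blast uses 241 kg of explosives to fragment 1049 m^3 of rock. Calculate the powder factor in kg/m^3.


0.2297 kg/m^3

Powder factor = explosive mass / rock volume
= 241 / 1049
= 0.2297 kg/m^3


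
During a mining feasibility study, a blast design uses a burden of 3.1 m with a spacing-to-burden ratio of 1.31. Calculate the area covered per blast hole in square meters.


First, find the spacing:
Spacing = burden * ratio = 3.1 * 1.31
= 4.061 m
Then, calculate the area:
Area = burden * spacing = 3.1 * 4.061
= 12.5891 m^2

12.5891 m^2


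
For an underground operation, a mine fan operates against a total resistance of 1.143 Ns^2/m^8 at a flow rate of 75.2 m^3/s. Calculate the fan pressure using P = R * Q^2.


6463.7107 Pa

Compute Q^2:
Q^2 = 75.2^2 = 5655.04
Compute pressure:
P = R * Q^2 = 1.143 * 5655.04
= 6463.7107 Pa


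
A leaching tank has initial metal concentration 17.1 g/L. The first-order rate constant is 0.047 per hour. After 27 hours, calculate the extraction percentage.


71.8887%

Compute the exponent:
-k * t = -0.047 * 27 = -1.269
Remaining concentration:
C = 17.1 * exp(-1.269)
= 17.1 * 0.2811125939
= 4.807025355 g/L
Extracted = 17.1 - 4.807025355 = 12.29297464 g/L
Extraction % = 12.29297464 / 17.1 * 100
= 71.8887%


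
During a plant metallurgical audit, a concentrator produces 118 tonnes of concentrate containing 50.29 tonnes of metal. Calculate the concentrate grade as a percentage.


42.6186%

Grade = (metal in concentrate / concentrate mass) * 100
= (50.29 / 118) * 100
= 0.4261864407 * 100
= 42.6186%


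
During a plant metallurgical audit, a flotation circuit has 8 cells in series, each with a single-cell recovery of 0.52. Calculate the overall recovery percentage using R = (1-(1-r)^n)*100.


Complement of single-cell recovery:
1 - r = 1 - 0.52 = 0.48
Raise to power n:
(1 - r)^8 = 0.48^8 = 0.002817928043
Overall recovery:
R = (1 - 0.002817928043) * 100
= 99.7182%

99.7182%


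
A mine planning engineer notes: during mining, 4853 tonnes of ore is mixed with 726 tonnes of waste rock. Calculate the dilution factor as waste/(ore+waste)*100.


13.0131%

Total material = ore + waste
= 4853 + 726 = 5579 tonnes
Dilution = waste / total * 100
= 726 / 5579 * 100
= 0.1301308478 * 100
= 13.0131%


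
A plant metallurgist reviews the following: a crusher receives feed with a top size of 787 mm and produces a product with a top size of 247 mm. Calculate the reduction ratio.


Reduction ratio = feed size / product size
= 787 / 247
= 3.1862

3.1862


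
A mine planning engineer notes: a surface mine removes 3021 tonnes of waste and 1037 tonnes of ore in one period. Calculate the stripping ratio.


Stripping ratio = waste tonnage / ore tonnage
= 3021 / 1037
= 2.9132

2.9132


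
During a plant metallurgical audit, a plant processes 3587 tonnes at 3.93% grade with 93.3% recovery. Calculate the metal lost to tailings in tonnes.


9.4449 tonnes

Total metal in feed:
= 3587 * 3.93 / 100 = 140.9691 tonnes
Metal recovered:
= 140.9691 * 93.3 / 100 = 131.5241703 tonnes
Metal lost to tailings:
= 140.9691 - 131.5241703
= 9.4449 tonnes


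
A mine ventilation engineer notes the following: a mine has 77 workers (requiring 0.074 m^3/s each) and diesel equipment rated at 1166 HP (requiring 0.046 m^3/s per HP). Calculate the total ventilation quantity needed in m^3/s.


59.334 m^3/s

Airflow for workers:
Q_people = 77 * 0.074 = 5.698 m^3/s
Airflow for diesel equipment:
Q_diesel = 1166 * 0.046 = 53.636 m^3/s
Total ventilation:
Q_total = 5.698 + 53.636
= 59.334 m^3/s


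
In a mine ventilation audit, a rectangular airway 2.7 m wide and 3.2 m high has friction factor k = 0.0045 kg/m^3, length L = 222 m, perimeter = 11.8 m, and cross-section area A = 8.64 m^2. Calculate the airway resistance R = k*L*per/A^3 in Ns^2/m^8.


0.0183 Ns^2/m^8

Compute the numerator:
k * L * per = 0.0045 * 222 * 11.8
= 11.7882
Compute the denominator:
A^3 = 8.64^3 = 644.972544
Resistance:
R = 11.7882 / 644.972544
= 0.0183 Ns^2/m^8


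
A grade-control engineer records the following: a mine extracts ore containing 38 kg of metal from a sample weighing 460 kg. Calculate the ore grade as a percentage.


8.2609%

Ore grade = (metal mass / ore mass) * 100
= (38 / 460) * 100
= 0.08260869565 * 100
= 8.2609%


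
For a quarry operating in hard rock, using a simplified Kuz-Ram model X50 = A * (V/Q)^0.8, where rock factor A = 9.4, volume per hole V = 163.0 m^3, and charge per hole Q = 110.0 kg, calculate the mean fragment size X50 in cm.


Compute V/Q:
V/Q = 163.0 / 110.0 = 1.481818182
Raise to the power 0.8:
(V/Q)^0.8 = 1.481818182^0.8 = 1.369733052
Multiply by A:
X50 = 9.4 * 1.369733052
= 12.8755 cm

12.8755 cm


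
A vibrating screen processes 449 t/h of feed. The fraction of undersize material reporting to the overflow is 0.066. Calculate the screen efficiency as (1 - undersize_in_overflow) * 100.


Screen efficiency = (1 - fraction of undersize in overflow) * 100
= (1 - 0.066) * 100
= 0.934 * 100
= 93.4%

93.4%


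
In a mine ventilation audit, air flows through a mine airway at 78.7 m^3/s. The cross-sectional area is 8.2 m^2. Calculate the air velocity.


9.5976 m/s

Velocity = flow rate / cross-sectional area
= 78.7 / 8.2
= 9.5976 m/s


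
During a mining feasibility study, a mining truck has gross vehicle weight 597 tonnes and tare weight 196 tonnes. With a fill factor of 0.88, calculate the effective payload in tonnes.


Maximum payload = gross - tare
= 597 - 196 = 401 tonnes
Effective payload = max payload * fill factor
= 401 * 0.88
= 352.88 tonnes

352.88 tonnes


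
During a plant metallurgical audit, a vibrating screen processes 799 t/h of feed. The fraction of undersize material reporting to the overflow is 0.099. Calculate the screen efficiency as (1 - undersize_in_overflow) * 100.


Screen efficiency = (1 - fraction of undersize in overflow) * 100
= (1 - 0.099) * 100
= 0.901 * 100
= 90.1%

90.1%


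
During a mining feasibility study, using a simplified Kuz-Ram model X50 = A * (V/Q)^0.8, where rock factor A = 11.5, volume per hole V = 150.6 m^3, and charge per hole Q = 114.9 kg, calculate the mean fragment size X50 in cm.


14.2791 cm

Compute V/Q:
V/Q = 150.6 / 114.9 = 1.310704961
Raise to the power 0.8:
(V/Q)^0.8 = 1.310704961^0.8 = 1.241663614
Multiply by A:
X50 = 11.5 * 1.241663614
= 14.2791 cm


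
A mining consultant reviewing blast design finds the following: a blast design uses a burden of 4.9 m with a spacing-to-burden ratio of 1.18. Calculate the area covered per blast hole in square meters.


First, find the spacing:
Spacing = burden * ratio = 4.9 * 1.18
= 5.782 m
Then, calculate the area:
Area = burden * spacing = 4.9 * 5.782
= 28.3318 m^2

28.3318 m^2


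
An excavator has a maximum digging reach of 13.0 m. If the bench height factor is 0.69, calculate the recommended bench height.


Bench height = reach * factor
= 13.0 * 0.69
= 8.97 m

8.97 m


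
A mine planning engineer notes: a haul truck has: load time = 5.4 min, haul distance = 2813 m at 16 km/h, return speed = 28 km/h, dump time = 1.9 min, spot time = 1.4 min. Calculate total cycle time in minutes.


Convert haul speed to m/min: 16 * 1000/60 = 266.6666667 m/min
Haul time = 2813 / 266.6666667 = 10.54875 min
Convert return speed to m/min: 28 * 1000/60 = 466.6666667 m/min
Return time = 2813 / 466.6666667 = 6.027857143 min
Total cycle time:
= 5.4 + 10.54875 + 1.9 + 6.027857143 + 1.4
= 25.2766 min

25.2766 min


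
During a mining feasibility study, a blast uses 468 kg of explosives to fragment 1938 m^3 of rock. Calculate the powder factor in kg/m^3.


0.2415 kg/m^3

Powder factor = explosive mass / rock volume
= 468 / 1938
= 0.2415 kg/m^3


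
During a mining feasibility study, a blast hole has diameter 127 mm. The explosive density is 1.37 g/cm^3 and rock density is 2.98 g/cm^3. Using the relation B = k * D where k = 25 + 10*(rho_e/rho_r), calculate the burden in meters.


3.7589 m

First, compute k:
rho_e / rho_r = 1.37 / 2.98 = 0.4597315436
k = 25 + 10 * 0.4597315436 = 29.59731544
Then, compute burden:
B = k * D / 1000 = 29.59731544 * 127 / 1000
= 3758.85906 / 1000
= 3.7589 m


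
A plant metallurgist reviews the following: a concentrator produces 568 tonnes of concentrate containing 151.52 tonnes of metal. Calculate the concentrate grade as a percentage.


Grade = (metal in concentrate / concentrate mass) * 100
= (151.52 / 568) * 100
= 0.2667605634 * 100
= 26.6761%

26.6761%


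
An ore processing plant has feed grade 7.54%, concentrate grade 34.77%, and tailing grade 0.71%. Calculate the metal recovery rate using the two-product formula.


92.4718%

Using the two-product formula:
R = 100 * c * (f - t) / (f * (c - t))
Numerator = 100 * 34.77 * (7.54 - 0.71)
= 100 * 34.77 * 6.83
= 23747.91
Denominator = 7.54 * (34.77 - 0.71)
= 7.54 * 34.06
= 256.8124
R = 23747.91 / 256.8124
= 92.4718%


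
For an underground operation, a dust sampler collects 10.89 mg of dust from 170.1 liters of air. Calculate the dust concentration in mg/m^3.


Convert liters to m^3: 1 m^3 = 1000 L
Concentration = mass / volume * 1000
= 10.89 / 170.1 * 1000
= 0.06402116402 * 1000
= 64.0212 mg/m^3

64.0212 mg/m^3


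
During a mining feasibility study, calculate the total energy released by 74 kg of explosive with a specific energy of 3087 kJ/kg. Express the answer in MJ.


Energy = mass * specific_energy / 1000
= 74 * 3087 / 1000
= 228438 / 1000
= 228.438 MJ

228.438 MJ


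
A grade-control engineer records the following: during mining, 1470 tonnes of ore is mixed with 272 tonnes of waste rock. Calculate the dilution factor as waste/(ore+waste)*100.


15.6142%

Total material = ore + waste
= 1470 + 272 = 1742 tonnes
Dilution = waste / total * 100
= 272 / 1742 * 100
= 0.1561423651 * 100
= 15.6142%


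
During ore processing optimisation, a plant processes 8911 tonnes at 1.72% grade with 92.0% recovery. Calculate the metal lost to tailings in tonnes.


Total metal in feed:
= 8911 * 1.72 / 100 = 153.2692 tonnes
Metal recovered:
= 153.2692 * 92.0 / 100 = 141.007664 tonnes
Metal lost to tailings:
= 153.2692 - 141.007664
= 12.2615 tonnes

12.2615 tonnes


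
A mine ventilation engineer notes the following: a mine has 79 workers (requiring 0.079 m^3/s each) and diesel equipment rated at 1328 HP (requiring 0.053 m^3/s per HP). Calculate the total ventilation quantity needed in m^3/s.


76.625 m^3/s

Airflow for workers:
Q_people = 79 * 0.079 = 6.241 m^3/s
Airflow for diesel equipment:
Q_diesel = 1328 * 0.053 = 70.384 m^3/s
Total ventilation:
Q_total = 6.241 + 70.384
= 76.625 m^3/s


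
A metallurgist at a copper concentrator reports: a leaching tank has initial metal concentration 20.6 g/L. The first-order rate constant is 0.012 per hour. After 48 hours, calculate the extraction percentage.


Compute the exponent:
-k * t = -0.012 * 48 = -0.576
Remaining concentration:
C = 20.6 * exp(-0.576)
= 20.6 * 0.5621424452
= 11.58013437 g/L
Extracted = 20.6 - 11.58013437 = 9.019865629 g/L
Extraction % = 9.019865629 / 20.6 * 100
= 43.7858%

43.7858%


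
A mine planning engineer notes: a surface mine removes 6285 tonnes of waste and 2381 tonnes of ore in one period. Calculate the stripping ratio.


Stripping ratio = waste tonnage / ore tonnage
= 6285 / 2381
= 2.6396

2.6396


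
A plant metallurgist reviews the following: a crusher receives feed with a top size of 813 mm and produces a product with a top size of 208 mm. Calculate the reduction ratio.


Reduction ratio = feed size / product size
= 813 / 208
= 3.9087

3.9087


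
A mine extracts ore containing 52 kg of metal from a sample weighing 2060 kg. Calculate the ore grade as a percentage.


2.5243%

Ore grade = (metal mass / ore mass) * 100
= (52 / 2060) * 100
= 0.02524271845 * 100
= 2.5243%


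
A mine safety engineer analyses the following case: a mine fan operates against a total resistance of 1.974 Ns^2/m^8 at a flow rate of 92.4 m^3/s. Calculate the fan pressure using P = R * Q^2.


Compute Q^2:
Q^2 = 92.4^2 = 8537.76
Compute pressure:
P = R * Q^2 = 1.974 * 8537.76
= 16853.5382 Pa

16853.5382 Pa


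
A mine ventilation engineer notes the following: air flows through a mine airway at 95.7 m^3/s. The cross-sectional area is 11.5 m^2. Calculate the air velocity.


Velocity = flow rate / cross-sectional area
= 95.7 / 11.5
= 8.3217 m/s

8.3217 m/s


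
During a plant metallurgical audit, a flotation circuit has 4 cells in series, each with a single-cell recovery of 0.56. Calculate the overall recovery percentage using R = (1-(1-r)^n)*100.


96.2519%

Complement of single-cell recovery:
1 - r = 1 - 0.56 = 0.44
Raise to power n:
(1 - r)^4 = 0.44^4 = 0.03748096
Overall recovery:
R = (1 - 0.03748096) * 100
= 96.2519%


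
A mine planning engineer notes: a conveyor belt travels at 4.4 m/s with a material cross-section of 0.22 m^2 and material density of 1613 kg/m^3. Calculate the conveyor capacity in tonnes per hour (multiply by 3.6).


Volumetric flow = speed * area
= 4.4 * 0.22 = 0.968 m^3/s
Mass flow = volumetric * density
= 0.968 * 1613 = 1561.384 kg/s
Convert to t/h: multiply by 3.6
Capacity = 1561.384 * 3.6
= 5620.9824 t/h

5620.9824 t/h


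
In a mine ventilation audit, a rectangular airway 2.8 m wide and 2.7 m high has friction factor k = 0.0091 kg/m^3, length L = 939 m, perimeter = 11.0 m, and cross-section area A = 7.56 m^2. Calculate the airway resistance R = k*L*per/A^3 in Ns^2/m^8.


0.2175 Ns^2/m^8

Compute the numerator:
k * L * per = 0.0091 * 939 * 11.0
= 93.9939
Compute the denominator:
A^3 = 7.56^3 = 432.081216
Resistance:
R = 93.9939 / 432.081216
= 0.2175 Ns^2/m^8


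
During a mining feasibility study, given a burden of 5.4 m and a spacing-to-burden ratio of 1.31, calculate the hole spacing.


Spacing = burden * ratio
= 5.4 * 1.31
= 7.074 m

7.074 m


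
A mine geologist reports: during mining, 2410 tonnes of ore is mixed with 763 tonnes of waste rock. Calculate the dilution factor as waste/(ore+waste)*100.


Total material = ore + waste
= 2410 + 763 = 3173 tonnes
Dilution = waste / total * 100
= 763 / 3173 * 100
= 0.2404664355 * 100
= 24.0466%

24.0466%


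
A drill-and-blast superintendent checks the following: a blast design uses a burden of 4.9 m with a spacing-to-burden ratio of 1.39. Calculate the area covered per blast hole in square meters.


First, find the spacing:
Spacing = burden * ratio = 4.9 * 1.39
= 6.811 m
Then, calculate the area:
Area = burden * spacing = 4.9 * 6.811
= 33.3739 m^2

33.3739 m^2


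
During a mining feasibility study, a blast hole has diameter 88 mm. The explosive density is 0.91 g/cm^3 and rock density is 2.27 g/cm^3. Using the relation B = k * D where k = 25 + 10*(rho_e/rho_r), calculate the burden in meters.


2.5528 m

First, compute k:
rho_e / rho_r = 0.91 / 2.27 = 0.4008810573
k = 25 + 10 * 0.4008810573 = 29.00881057
Then, compute burden:
B = k * D / 1000 = 29.00881057 * 88 / 1000
= 2552.77533 / 1000
= 2.5528 m


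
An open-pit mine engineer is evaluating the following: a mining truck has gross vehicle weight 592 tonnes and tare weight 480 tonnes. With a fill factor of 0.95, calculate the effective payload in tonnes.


Maximum payload = gross - tare
= 592 - 480 = 112 tonnes
Effective payload = max payload * fill factor
= 112 * 0.95
= 106.4 tonnes

106.4 tonnes


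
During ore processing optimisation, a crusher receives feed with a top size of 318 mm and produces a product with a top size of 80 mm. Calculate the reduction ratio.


Reduction ratio = feed size / product size
= 318 / 80
= 3.975

3.975


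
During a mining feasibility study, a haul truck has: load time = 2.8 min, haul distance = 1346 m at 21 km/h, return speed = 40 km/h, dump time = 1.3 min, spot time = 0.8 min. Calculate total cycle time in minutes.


Convert haul speed to m/min: 21 * 1000/60 = 350 m/min
Haul time = 1346 / 350 = 3.845714286 min
Convert return speed to m/min: 40 * 1000/60 = 666.6666667 m/min
Return time = 1346 / 666.6666667 = 2.019 min
Total cycle time:
= 2.8 + 3.845714286 + 1.3 + 2.019 + 0.8
= 10.7647 min

10.7647 min


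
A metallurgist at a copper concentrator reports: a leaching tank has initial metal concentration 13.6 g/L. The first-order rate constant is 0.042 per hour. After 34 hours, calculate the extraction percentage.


Compute the exponent:
-k * t = -0.042 * 34 = -1.428
Remaining concentration:
C = 13.6 * exp(-1.428)
= 13.6 * 0.239788019
= 3.261117059 g/L
Extracted = 13.6 - 3.261117059 = 10.33888294 g/L
Extraction % = 10.33888294 / 13.6 * 100
= 76.0212%

76.0212%


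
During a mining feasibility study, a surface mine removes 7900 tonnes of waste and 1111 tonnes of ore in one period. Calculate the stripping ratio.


Stripping ratio = waste tonnage / ore tonnage
= 7900 / 1111
= 7.1107

7.1107


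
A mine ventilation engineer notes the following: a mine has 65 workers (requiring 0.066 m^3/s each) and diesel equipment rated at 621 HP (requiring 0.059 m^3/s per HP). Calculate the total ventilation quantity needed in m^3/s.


40.929 m^3/s

Airflow for workers:
Q_people = 65 * 0.066 = 4.29 m^3/s
Airflow for diesel equipment:
Q_diesel = 621 * 0.059 = 36.639 m^3/s
Total ventilation:
Q_total = 4.29 + 36.639
= 40.929 m^3/s


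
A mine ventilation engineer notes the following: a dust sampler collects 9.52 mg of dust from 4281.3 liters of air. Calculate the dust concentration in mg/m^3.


Convert liters to m^3: 1 m^3 = 1000 L
Concentration = mass / volume * 1000
= 9.52 / 4281.3 * 1000
= 0.002223623666 * 1000
= 2.2236 mg/m^3

2.2236 mg/m^3


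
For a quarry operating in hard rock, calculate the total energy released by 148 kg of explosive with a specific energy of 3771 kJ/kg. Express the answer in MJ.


Energy = mass * specific_energy / 1000
= 148 * 3771 / 1000
= 558108 / 1000
= 558.108 MJ

558.108 MJ


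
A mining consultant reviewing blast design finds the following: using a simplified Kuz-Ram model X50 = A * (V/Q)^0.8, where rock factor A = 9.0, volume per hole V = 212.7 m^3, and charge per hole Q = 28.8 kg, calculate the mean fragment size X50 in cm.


Compute V/Q:
V/Q = 212.7 / 28.8 = 7.385416667
Raise to the power 0.8:
(V/Q)^0.8 = 7.385416667^0.8 = 4.951080661
Multiply by A:
X50 = 9.0 * 4.951080661
= 44.5597 cm

44.5597 cm


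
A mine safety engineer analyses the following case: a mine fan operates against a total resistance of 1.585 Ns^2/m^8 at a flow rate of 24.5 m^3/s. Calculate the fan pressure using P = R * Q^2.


951.3963 Pa

Compute Q^2:
Q^2 = 24.5^2 = 600.25
Compute pressure:
P = R * Q^2 = 1.585 * 600.25
= 951.3963 Pa


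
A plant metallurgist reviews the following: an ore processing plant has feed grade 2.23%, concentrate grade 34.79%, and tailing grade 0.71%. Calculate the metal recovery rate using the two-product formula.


69.5815%

Using the two-product formula:
R = 100 * c * (f - t) / (f * (c - t))
Numerator = 100 * 34.79 * (2.23 - 0.71)
= 100 * 34.79 * 1.52
= 5288.08
Denominator = 2.23 * (34.79 - 0.71)
= 2.23 * 34.08
= 75.9984
R = 5288.08 / 75.9984
= 69.5815%


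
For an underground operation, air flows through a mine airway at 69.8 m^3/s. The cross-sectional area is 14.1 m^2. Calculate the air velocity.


Velocity = flow rate / cross-sectional area
= 69.8 / 14.1
= 4.9504 m/s

4.9504 m/s


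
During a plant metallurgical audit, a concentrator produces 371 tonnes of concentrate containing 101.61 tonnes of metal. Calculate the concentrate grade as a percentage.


Grade = (metal in concentrate / concentrate mass) * 100
= (101.61 / 371) * 100
= 0.2738814016 * 100
= 27.3881%

27.3881%


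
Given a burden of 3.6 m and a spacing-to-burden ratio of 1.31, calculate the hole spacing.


Spacing = burden * ratio
= 3.6 * 1.31
= 4.716 m

4.716 m


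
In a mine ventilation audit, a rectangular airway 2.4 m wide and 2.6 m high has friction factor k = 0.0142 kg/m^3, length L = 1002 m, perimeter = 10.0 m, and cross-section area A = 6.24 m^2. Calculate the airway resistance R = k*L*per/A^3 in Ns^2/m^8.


0.5856 Ns^2/m^8

Compute the numerator:
k * L * per = 0.0142 * 1002 * 10.0
= 142.284
Compute the denominator:
A^3 = 6.24^3 = 242.970624
Resistance:
R = 142.284 / 242.970624
= 0.5856 Ns^2/m^8


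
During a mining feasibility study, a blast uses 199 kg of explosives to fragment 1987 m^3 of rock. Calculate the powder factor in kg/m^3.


Powder factor = explosive mass / rock volume
= 199 / 1987
= 0.1002 kg/m^3

0.1002 kg/m^3


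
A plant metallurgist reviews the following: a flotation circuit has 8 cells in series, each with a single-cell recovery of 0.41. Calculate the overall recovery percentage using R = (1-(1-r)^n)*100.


98.5317%

Complement of single-cell recovery:
1 - r = 1 - 0.41 = 0.59
Raise to power n:
(1 - r)^8 = 0.59^8 = 0.01468304376
Overall recovery:
R = (1 - 0.01468304376) * 100
= 98.5317%


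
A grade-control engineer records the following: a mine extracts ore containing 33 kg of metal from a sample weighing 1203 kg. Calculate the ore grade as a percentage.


Ore grade = (metal mass / ore mass) * 100
= (33 / 1203) * 100
= 0.02743142145 * 100
= 2.7431%

2.7431%


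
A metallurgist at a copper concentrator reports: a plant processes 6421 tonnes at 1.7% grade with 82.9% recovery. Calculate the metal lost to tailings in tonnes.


Total metal in feed:
= 6421 * 1.7 / 100 = 109.157 tonnes
Metal recovered:
= 109.157 * 82.9 / 100 = 90.491153 tonnes
Metal lost to tailings:
= 109.157 - 90.491153
= 18.6658 tonnes

18.6658 tonnes


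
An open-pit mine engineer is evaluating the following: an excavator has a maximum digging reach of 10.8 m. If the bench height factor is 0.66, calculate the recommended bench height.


Bench height = reach * factor
= 10.8 * 0.66
= 7.128 m

7.128 m


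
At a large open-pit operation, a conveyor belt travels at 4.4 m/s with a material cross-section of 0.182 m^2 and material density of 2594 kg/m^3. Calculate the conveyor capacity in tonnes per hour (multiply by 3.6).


Volumetric flow = speed * area
= 4.4 * 0.182 = 0.8008 m^3/s
Mass flow = volumetric * density
= 0.8008 * 2594 = 2077.2752 kg/s
Convert to t/h: multiply by 3.6
Capacity = 2077.2752 * 3.6
= 7478.1907 t/h

7478.1907 t/h


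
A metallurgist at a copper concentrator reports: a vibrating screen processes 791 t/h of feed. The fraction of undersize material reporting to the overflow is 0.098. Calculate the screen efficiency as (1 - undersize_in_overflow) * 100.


90.2%

Screen efficiency = (1 - fraction of undersize in overflow) * 100
= (1 - 0.098) * 100
= 0.902 * 100
= 90.2%


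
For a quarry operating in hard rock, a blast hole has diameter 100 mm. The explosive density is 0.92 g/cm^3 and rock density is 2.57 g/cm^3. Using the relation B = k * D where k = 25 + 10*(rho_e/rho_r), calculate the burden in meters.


2.858 m

First, compute k:
rho_e / rho_r = 0.92 / 2.57 = 0.3579766537
k = 25 + 10 * 0.3579766537 = 28.57976654
Then, compute burden:
B = k * D / 1000 = 28.57976654 * 100 / 1000
= 2857.976654 / 1000
= 2.858 m


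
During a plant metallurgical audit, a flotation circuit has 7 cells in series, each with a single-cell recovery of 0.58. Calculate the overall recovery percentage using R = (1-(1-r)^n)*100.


Complement of single-cell recovery:
1 - r = 1 - 0.58 = 0.42
Raise to power n:
(1 - r)^7 = 0.42^7 = 0.002305393332
Overall recovery:
R = (1 - 0.002305393332) * 100
= 99.7695%

99.7695%


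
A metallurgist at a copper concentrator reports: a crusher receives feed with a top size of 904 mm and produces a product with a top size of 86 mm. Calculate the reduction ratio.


Reduction ratio = feed size / product size
= 904 / 86
= 10.5116

10.5116


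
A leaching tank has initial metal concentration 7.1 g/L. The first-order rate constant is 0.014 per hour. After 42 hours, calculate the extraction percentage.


44.4563%

Compute the exponent:
-k * t = -0.014 * 42 = -0.588
Remaining concentration:
C = 7.1 * exp(-0.588)
= 7.1 * 0.5554370487
= 3.943603046 g/L
Extracted = 7.1 - 3.943603046 = 3.156396954 g/L
Extraction % = 3.156396954 / 7.1 * 100
= 44.4563%


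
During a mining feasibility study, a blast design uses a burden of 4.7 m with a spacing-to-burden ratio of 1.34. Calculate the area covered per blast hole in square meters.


29.6006 m^2

First, find the spacing:
Spacing = burden * ratio = 4.7 * 1.34
= 6.298 m
Then, calculate the area:
Area = burden * spacing = 4.7 * 6.298
= 29.6006 m^2


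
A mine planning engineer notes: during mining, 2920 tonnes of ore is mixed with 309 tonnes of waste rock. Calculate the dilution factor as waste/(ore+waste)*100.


Total material = ore + waste
= 2920 + 309 = 3229 tonnes
Dilution = waste / total * 100
= 309 / 3229 * 100
= 0.09569526169 * 100
= 9.5695%

9.5695%


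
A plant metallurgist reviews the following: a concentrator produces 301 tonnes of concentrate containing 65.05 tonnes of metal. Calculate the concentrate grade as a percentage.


21.6113%

Grade = (metal in concentrate / concentrate mass) * 100
= (65.05 / 301) * 100
= 0.2161129568 * 100
= 21.6113%


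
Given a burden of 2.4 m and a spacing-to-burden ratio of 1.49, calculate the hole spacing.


Spacing = burden * ratio
= 2.4 * 1.49
= 3.576 m

3.576 m


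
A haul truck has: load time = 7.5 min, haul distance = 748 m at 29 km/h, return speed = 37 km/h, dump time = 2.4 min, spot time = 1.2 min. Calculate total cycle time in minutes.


13.8606 min

Convert haul speed to m/min: 29 * 1000/60 = 483.3333333 m/min
Haul time = 748 / 483.3333333 = 1.547586207 min
Convert return speed to m/min: 37 * 1000/60 = 616.6666667 m/min
Return time = 748 / 616.6666667 = 1.212972973 min
Total cycle time:
= 7.5 + 1.547586207 + 2.4 + 1.212972973 + 1.2
= 13.8606 min


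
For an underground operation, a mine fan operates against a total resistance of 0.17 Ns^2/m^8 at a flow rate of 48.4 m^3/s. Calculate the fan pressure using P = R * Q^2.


Compute Q^2:
Q^2 = 48.4^2 = 2342.56
Compute pressure:
P = R * Q^2 = 0.17 * 2342.56
= 398.2352 Pa

398.2352 Pa


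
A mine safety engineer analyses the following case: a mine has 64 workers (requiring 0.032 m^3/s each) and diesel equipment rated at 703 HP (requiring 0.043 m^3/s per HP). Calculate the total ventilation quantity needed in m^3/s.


32.277 m^3/s

Airflow for workers:
Q_people = 64 * 0.032 = 2.048 m^3/s
Airflow for diesel equipment:
Q_diesel = 703 * 0.043 = 30.229 m^3/s
Total ventilation:
Q_total = 2.048 + 30.229
= 32.277 m^3/s


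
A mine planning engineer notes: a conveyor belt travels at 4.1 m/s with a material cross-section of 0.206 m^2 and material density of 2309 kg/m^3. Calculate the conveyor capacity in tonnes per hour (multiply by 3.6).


7020.653 t/h

Volumetric flow = speed * area
= 4.1 * 0.206 = 0.8446 m^3/s
Mass flow = volumetric * density
= 0.8446 * 2309 = 1950.1814 kg/s
Convert to t/h: multiply by 3.6
Capacity = 1950.1814 * 3.6
= 7020.653 t/h


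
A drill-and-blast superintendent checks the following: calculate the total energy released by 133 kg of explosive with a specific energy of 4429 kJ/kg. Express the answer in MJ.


589.057 MJ

Energy = mass * specific_energy / 1000
= 133 * 4429 / 1000
= 589057 / 1000
= 589.057 MJ


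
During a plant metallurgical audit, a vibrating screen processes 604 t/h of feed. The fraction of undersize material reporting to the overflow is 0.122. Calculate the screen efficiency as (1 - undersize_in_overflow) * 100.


87.8%

Screen efficiency = (1 - fraction of undersize in overflow) * 100
= (1 - 0.122) * 100
= 0.878 * 100
= 87.8%


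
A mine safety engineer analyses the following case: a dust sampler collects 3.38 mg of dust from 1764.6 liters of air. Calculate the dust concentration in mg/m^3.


1.9154 mg/m^3

Convert liters to m^3: 1 m^3 = 1000 L
Concentration = mass / volume * 1000
= 3.38 / 1764.6 * 1000
= 0.00191544826 * 1000
= 1.9154 mg/m^3


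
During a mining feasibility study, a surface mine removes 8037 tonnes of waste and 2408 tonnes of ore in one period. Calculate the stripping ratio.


Stripping ratio = waste tonnage / ore tonnage
= 8037 / 2408
= 3.3376

3.3376


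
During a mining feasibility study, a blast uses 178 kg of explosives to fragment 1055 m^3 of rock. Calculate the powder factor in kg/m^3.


0.1687 kg/m^3

Powder factor = explosive mass / rock volume
= 178 / 1055
= 0.1687 kg/m^3


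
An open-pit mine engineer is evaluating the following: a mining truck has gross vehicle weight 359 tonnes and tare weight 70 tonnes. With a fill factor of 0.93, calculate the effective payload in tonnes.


Maximum payload = gross - tare
= 359 - 70 = 289 tonnes
Effective payload = max payload * fill factor
= 289 * 0.93
= 268.77 tonnes

268.77 tonnes


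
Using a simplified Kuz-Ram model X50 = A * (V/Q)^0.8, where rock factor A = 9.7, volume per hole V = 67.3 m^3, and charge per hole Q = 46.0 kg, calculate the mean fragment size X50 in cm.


Compute V/Q:
V/Q = 67.3 / 46.0 = 1.463043478
Raise to the power 0.8:
(V/Q)^0.8 = 1.463043478^0.8 = 1.355831707
Multiply by A:
X50 = 9.7 * 1.355831707
= 13.1516 cm

13.1516 cm


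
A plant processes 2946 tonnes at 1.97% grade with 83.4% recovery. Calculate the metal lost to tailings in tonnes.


Total metal in feed:
= 2946 * 1.97 / 100 = 58.0362 tonnes
Metal recovered:
= 58.0362 * 83.4 / 100 = 48.4021908 tonnes
Metal lost to tailings:
= 58.0362 - 48.4021908
= 9.634 tonnes

9.634 tonnes


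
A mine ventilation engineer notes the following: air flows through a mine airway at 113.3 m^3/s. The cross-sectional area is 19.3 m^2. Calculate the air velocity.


Velocity = flow rate / cross-sectional area
= 113.3 / 19.3
= 5.8705 m/s

5.8705 m/s


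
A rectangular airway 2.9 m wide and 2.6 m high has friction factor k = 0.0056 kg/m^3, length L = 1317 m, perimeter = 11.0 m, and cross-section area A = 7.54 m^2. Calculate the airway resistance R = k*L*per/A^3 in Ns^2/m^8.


Compute the numerator:
k * L * per = 0.0056 * 1317 * 11.0
= 81.1272
Compute the denominator:
A^3 = 7.54^3 = 428.661064
Resistance:
R = 81.1272 / 428.661064
= 0.1893 Ns^2/m^8

0.1893 Ns^2/m^8


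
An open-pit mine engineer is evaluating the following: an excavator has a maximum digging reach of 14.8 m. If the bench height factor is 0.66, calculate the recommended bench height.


Bench height = reach * factor
= 14.8 * 0.66
= 9.768 m

9.768 m
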